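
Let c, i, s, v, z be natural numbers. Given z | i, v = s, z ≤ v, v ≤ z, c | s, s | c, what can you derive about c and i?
c | i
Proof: s | c and c | s, therefore s = c. z ≤ v and v ≤ z, therefore z = v. Since v = s, z = s. From z | i, s | i. s = c, so c | i.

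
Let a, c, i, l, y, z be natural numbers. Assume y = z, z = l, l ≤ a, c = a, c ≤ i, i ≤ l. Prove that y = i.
y = z and z = l, so y = l. c = a and c ≤ i, thus a ≤ i. Since l ≤ a, l ≤ i. From i ≤ l, l = i. y = l, so y = i.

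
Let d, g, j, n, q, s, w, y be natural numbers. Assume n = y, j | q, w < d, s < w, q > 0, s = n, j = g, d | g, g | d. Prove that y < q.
Because d | g and g | d, d = g. Because s = n and n = y, s = y. Because s < w and w < d, s < d. Since s = y, y < d. d = g, so y < g. Since j = g and j | q, g | q. q > 0, so g ≤ q. Since y < g, y < q.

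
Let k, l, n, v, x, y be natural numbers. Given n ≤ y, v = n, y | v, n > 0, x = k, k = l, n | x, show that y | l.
Because v = n and y | v, y | n. n > 0, so y ≤ n. n ≤ y, so n = y. x = k and k = l, so x = l. n | x, so n | l. Because n = y, y | l.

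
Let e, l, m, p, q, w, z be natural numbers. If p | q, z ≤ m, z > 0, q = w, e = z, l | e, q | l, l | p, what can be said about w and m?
w ≤ m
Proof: Because l | p and p | q, l | q. q | l, so l = q. e = z and l | e, so l | z. From l = q, q | z. Since z > 0, q ≤ z. z ≤ m, so q ≤ m. q = w, so w ≤ m.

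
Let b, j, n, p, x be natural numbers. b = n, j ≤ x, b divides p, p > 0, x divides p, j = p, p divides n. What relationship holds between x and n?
x = n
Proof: x divides p and p > 0, therefore x ≤ p. j = p and j ≤ x, hence p ≤ x. Since x ≤ p, x = p. b = n and b divides p, so n divides p. p divides n, so p = n. x = p, so x = n.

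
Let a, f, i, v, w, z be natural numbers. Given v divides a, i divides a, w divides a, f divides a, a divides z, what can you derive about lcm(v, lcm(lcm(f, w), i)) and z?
lcm(v, lcm(lcm(f, w), i)) divides z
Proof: From f divides a and w divides a, lcm(f, w) divides a. Since i divides a, lcm(lcm(f, w), i) divides a. Since v divides a, lcm(v, lcm(lcm(f, w), i)) divides a. Because a divides z, lcm(v, lcm(lcm(f, w), i)) divides z.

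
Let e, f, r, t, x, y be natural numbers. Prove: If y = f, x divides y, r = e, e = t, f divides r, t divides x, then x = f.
y = f and x divides y, hence x divides f. r = e and e = t, therefore r = t. Since f divides r, f divides t. t divides x, so f divides x. Since x divides f, x = f.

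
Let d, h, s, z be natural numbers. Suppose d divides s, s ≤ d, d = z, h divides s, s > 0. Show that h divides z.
d divides s and s > 0, hence d ≤ s. Since s ≤ d, s = d. d = z, so s = z. h divides s, so h divides z.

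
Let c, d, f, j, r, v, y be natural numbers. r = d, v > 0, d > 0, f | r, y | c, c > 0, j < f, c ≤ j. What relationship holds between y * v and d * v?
y * v < d * v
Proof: Since y | c and c > 0, y ≤ c. c ≤ j, so y ≤ j. Because r = d and f | r, f | d. d > 0, so f ≤ d. Since j < f, j < d. Since y ≤ j, y < d. From v > 0, y * v < d * v.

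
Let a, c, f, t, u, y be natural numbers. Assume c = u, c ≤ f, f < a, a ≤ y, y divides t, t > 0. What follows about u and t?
u < t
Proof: Since f < a and a ≤ y, f < y. Since y divides t and t > 0, y ≤ t. Since f < y, f < t. Since c ≤ f, c < t. c = u, so u < t.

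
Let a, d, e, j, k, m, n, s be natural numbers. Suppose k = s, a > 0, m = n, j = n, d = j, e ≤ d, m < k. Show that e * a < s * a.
Because d = j and j = n, d = n. Since e ≤ d, e ≤ n. m = n and m < k, therefore n < k. Since k = s, n < s. Since e ≤ n, e < s. Because a > 0, e * a < s * a.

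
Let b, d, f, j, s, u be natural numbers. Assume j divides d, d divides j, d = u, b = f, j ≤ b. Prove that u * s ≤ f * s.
j divides d and d divides j, so j = d. d = u, so j = u. Since b = f and j ≤ b, j ≤ f. Since j = u, u ≤ f. By multiplying by a non-negative, u * s ≤ f * s.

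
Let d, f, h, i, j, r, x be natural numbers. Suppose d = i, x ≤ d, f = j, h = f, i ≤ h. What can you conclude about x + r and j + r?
x + r ≤ j + r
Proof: h = f and f = j, so h = j. Since d = i and x ≤ d, x ≤ i. Since i ≤ h, x ≤ h. h = j, so x ≤ j. Then x + r ≤ j + r.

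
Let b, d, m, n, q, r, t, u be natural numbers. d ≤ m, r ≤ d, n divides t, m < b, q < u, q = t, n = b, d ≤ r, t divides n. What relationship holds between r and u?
r < u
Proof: Because d ≤ r and r ≤ d, d = r. Because d ≤ m and m < b, d < b. From d = r, r < b. t divides n and n divides t, therefore t = n. q = t, so q = n. n = b, so q = b. Since q < u, b < u. r < b, so r < u.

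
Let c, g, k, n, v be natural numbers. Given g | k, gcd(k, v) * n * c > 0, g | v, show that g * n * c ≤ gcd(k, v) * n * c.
g | k and g | v, so g | gcd(k, v). Then g * n | gcd(k, v) * n. Then g * n * c | gcd(k, v) * n * c. gcd(k, v) * n * c > 0, so g * n * c ≤ gcd(k, v) * n * c.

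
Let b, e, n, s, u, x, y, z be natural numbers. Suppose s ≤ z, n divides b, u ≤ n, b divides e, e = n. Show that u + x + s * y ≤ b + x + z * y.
Because e = n and b divides e, b divides n. Since n divides b, n = b. u ≤ n, so u ≤ b. Then u + x ≤ b + x. s ≤ z. By multiplying by a non-negative, s * y ≤ z * y. u + x ≤ b + x, so u + x + s * y ≤ b + x + z * y.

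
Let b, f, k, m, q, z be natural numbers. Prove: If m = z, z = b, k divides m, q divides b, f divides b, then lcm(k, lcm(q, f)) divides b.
Since m = z and z = b, m = b. Since k divides m, k divides b. q divides b and f divides b, hence lcm(q, f) divides b. k divides b, so lcm(k, lcm(q, f)) divides b.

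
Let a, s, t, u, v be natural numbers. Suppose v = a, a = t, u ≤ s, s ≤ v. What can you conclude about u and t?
u ≤ t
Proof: v = a and a = t, therefore v = t. Since u ≤ s and s ≤ v, u ≤ v. Since v = t, u ≤ t.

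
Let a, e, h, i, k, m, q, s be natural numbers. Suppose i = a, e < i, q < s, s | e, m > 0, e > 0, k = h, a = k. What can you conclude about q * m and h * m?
q * m < h * m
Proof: Since a = k and k = h, a = h. Since s | e and e > 0, s ≤ e. Since q < s, q < e. i = a and e < i, so e < a. q < e, so q < a. Since a = h, q < h. From m > 0, q * m < h * m.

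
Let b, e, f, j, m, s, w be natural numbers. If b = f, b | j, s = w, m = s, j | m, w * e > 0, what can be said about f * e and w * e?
f * e ≤ w * e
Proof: m = s and j | m, so j | s. Since s = w, j | w. b | j, so b | w. b = f, so f | w. Then f * e | w * e. w * e > 0, so f * e ≤ w * e.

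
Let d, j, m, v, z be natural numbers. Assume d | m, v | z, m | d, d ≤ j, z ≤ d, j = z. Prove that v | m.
From j = z and d ≤ j, d ≤ z. Since z ≤ d, z = d. d | m and m | d, so d = m. From z = d, z = m. Since v | z, v | m.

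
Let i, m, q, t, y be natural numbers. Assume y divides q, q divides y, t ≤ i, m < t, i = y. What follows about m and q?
m < q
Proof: y divides q and q divides y, hence y = q. i = y, so i = q. Since t ≤ i, t ≤ q. m < t, so m < q.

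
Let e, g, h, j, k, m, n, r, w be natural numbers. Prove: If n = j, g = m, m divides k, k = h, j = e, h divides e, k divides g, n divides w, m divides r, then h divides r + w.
Since g = m and k divides g, k divides m. Since m divides k, m = k. Since k = h, m = h. m divides r, so h divides r. n = j and n divides w, hence j divides w. j = e, so e divides w. Since h divides e, h divides w. h divides r, so h divides r + w.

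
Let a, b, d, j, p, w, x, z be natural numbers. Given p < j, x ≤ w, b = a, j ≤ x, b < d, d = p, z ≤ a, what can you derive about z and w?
z < w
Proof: From d = p and b < d, b < p. p < j, so b < j. j ≤ x and x ≤ w, therefore j ≤ w. b < j, so b < w. Since b = a, a < w. z ≤ a, so z < w.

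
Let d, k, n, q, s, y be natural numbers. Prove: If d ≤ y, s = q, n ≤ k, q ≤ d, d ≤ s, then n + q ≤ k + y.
s = q and d ≤ s, thus d ≤ q. Since q ≤ d, d = q. d ≤ y, so q ≤ y. n ≤ k, so n + q ≤ k + y.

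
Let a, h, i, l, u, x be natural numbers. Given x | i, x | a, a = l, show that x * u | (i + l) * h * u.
Because a = l and x | a, x | l. From x | i, x | i + l. Then x | (i + l) * h. Then x * u | (i + l) * h * u.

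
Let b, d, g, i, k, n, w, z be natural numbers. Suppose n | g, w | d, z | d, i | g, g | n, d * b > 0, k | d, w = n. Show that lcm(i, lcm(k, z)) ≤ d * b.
Since g | n and n | g, g = n. Since i | g, i | n. Because w = n and w | d, n | d. Since i | n, i | d. k | d and z | d, therefore lcm(k, z) | d. i | d, so lcm(i, lcm(k, z)) | d. Then lcm(i, lcm(k, z)) | d * b. d * b > 0, so lcm(i, lcm(k, z)) ≤ d * b.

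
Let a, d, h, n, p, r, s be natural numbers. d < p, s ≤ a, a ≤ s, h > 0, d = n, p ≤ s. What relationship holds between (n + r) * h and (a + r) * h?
(n + r) * h < (a + r) * h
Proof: Since s ≤ a and a ≤ s, s = a. Since p ≤ s, p ≤ a. Because d < p, d < a. d = n, so n < a. Then n + r < a + r. Since h > 0, by multiplying by a positive, (n + r) * h < (a + r) * h.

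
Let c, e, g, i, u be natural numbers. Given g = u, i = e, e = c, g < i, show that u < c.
Because i = e and e = c, i = c. Since g < i, g < c. Because g = u, u < c.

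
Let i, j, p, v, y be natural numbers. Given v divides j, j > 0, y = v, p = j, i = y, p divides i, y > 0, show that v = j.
v divides j and j > 0, so v ≤ j. Since i = y and p divides i, p divides y. Since y > 0, p ≤ y. p = j, so j ≤ y. Since y = v, j ≤ v. v ≤ j, so v = j.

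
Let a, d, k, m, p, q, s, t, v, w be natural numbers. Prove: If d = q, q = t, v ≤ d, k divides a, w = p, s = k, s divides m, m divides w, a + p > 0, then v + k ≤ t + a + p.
d = q and q = t, hence d = t. Since v ≤ d, v ≤ t. Because s divides m and m divides w, s divides w. s = k, so k divides w. w = p, so k divides p. Because k divides a, k divides a + p. a + p > 0, so k ≤ a + p. Since v ≤ t, v + k ≤ t + a + p.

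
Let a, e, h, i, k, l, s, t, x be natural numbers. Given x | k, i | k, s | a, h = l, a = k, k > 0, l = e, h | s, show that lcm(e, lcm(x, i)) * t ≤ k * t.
h = l and l = e, hence h = e. Since h | s and s | a, h | a. h = e, so e | a. a = k, so e | k. x | k and i | k, hence lcm(x, i) | k. Since e | k, lcm(e, lcm(x, i)) | k. k > 0, so lcm(e, lcm(x, i)) ≤ k. Then lcm(e, lcm(x, i)) * t ≤ k * t.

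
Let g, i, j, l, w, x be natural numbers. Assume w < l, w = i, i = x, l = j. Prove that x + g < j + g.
From w = i and i = x, w = x. l = j and w < l, therefore w < j. w = x, so x < j. Then x + g < j + g.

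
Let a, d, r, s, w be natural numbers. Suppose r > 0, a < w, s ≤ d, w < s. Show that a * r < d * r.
w < s and s ≤ d, therefore w < d. a < w, so a < d. Since r > 0, by multiplying by a positive, a * r < d * r.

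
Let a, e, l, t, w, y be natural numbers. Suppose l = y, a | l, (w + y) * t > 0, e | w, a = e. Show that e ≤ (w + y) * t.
a = e and a | l, thus e | l. l = y, so e | y. Since e | w, e | w + y. Then e | (w + y) * t. (w + y) * t > 0, so e ≤ (w + y) * t.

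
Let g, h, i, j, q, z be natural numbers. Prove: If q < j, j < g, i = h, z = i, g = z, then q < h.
From g = z and z = i, g = i. Because i = h, g = h. Because q < j and j < g, q < g. Because g = h, q < h.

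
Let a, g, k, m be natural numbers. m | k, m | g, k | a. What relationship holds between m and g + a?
m | g + a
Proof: m | k and k | a, hence m | a. Since m | g, m | g + a.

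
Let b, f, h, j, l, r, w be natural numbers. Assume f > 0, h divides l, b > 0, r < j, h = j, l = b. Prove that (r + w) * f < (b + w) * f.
h = j and h divides l, thus j divides l. Since l = b, j divides b. b > 0, so j ≤ b. Since r < j, r < b. Then r + w < b + w. Combining with f > 0, by multiplying by a positive, (r + w) * f < (b + w) * f.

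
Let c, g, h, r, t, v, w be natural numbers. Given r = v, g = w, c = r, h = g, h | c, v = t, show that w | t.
c = r and r = v, therefore c = v. h = g and h | c, therefore g | c. c = v, so g | v. Since v = t, g | t. Since g = w, w | t.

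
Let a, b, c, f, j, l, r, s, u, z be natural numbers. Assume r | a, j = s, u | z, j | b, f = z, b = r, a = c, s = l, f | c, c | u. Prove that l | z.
j = s and s = l, therefore j = l. From c | u and u | z, c | z. f = z and f | c, so z | c. Since c | z, c = z. a = c, so a = z. From b = r and j | b, j | r. Since r | a, j | a. a = z, so j | z. Since j = l, l | z.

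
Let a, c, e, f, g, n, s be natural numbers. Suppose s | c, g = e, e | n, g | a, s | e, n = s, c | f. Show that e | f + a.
Because n = s and e | n, e | s. Because s | e, s = e. s | c and c | f, so s | f. Since s = e, e | f. g = e and g | a, so e | a. e | f, so e | f + a.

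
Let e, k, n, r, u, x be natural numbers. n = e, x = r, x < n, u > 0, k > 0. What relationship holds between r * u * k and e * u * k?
r * u * k < e * u * k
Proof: From x = r and x < n, r < n. n = e, so r < e. From u > 0, r * u < e * u. Since k > 0, r * u * k < e * u * k.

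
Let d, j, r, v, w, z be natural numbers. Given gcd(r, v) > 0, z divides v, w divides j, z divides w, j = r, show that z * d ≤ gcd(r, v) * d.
z divides w and w divides j, hence z divides j. j = r, so z divides r. Since z divides v, z divides gcd(r, v). gcd(r, v) > 0, so z ≤ gcd(r, v). By multiplying by a non-negative, z * d ≤ gcd(r, v) * d.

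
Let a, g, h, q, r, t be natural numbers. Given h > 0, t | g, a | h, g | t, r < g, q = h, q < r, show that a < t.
From a | h and h > 0, a ≤ h. q = h and q < r, so h < r. Since a ≤ h, a < r. g | t and t | g, so g = t. Since r < g, r < t. Since a < r, a < t.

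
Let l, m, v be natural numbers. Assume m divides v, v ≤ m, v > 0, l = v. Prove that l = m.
Since m divides v and v > 0, m ≤ v. v ≤ m, so v = m. From l = v, l = m.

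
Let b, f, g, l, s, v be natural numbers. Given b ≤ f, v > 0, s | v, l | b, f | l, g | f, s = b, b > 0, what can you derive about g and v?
g ≤ v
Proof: f | l and l | b, so f | b. Since b > 0, f ≤ b. b ≤ f, so b = f. From s = b and s | v, b | v. b = f, so f | v. g | f, so g | v. v > 0, so g ≤ v.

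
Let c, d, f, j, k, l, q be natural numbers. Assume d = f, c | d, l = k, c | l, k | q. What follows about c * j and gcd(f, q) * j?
c * j | gcd(f, q) * j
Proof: d = f and c | d, thus c | f. Because l = k and c | l, c | k. Since k | q, c | q. Since c | f, c | gcd(f, q). Then c * j | gcd(f, q) * j.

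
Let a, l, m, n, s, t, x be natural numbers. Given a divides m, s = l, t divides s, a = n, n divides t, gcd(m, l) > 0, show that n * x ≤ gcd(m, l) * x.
a = n and a divides m, therefore n divides m. s = l and t divides s, hence t divides l. n divides t, so n divides l. Since n divides m, n divides gcd(m, l). Since gcd(m, l) > 0, n ≤ gcd(m, l). By multiplying by a non-negative, n * x ≤ gcd(m, l) * x.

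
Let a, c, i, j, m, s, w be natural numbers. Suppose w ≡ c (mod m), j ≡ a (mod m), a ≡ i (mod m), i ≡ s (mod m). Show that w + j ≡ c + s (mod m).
j ≡ a (mod m) and a ≡ i (mod m), hence j ≡ i (mod m). i ≡ s (mod m), so j ≡ s (mod m). Combined with w ≡ c (mod m), by adding congruences, w + j ≡ c + s (mod m).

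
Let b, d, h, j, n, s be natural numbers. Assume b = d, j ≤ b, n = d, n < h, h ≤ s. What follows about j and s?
j < s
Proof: b = d and j ≤ b, so j ≤ d. Because n = d and n < h, d < h. Since j ≤ d, j < h. Since h ≤ s, j < s.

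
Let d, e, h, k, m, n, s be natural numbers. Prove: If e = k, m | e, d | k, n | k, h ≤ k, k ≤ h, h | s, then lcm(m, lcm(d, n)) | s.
e = k and m | e, thus m | k. d | k and n | k, so lcm(d, n) | k. m | k, so lcm(m, lcm(d, n)) | k. h ≤ k and k ≤ h, so h = k. Since h | s, k | s. lcm(m, lcm(d, n)) | k, so lcm(m, lcm(d, n)) | s.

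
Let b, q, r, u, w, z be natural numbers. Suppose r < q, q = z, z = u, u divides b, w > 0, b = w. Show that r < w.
Because q = z and z = u, q = u. Since r < q, r < u. b = w and u divides b, so u divides w. w > 0, so u ≤ w. Since r < u, r < w.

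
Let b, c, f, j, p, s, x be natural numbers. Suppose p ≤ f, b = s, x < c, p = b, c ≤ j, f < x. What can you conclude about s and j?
s < j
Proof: p = b and b = s, hence p = s. Since f < x and x < c, f < c. Because c ≤ j, f < j. Since p ≤ f, p < j. p = s, so s < j.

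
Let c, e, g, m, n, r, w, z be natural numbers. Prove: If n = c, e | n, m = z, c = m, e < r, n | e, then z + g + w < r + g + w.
From c = m and m = z, c = z. e | n and n | e, therefore e = n. Since n = c, e = c. Since e < r, c < r. Since c = z, z < r. Then z + g < r + g. Then z + g + w < r + g + w.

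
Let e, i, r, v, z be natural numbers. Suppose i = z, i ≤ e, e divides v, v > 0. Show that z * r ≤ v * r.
i = z and i ≤ e, hence z ≤ e. e divides v and v > 0, so e ≤ v. Since z ≤ e, z ≤ v. By multiplying by a non-negative, z * r ≤ v * r.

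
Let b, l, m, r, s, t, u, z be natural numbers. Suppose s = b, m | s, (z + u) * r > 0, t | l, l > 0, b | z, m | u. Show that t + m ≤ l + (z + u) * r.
t | l and l > 0, hence t ≤ l. Since s = b and m | s, m | b. b | z, so m | z. m | u, so m | z + u. Then m | (z + u) * r. Since (z + u) * r > 0, m ≤ (z + u) * r. Since t ≤ l, t + m ≤ l + (z + u) * r.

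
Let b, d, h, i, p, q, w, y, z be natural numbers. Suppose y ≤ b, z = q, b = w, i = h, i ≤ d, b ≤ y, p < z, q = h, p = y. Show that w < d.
Since y ≤ b and b ≤ y, y = b. Since b = w, y = w. z = q and q = h, hence z = h. p = y and p < z, therefore y < z. z = h, so y < h. Since y = w, w < h. From i = h and i ≤ d, h ≤ d. w < h, so w < d.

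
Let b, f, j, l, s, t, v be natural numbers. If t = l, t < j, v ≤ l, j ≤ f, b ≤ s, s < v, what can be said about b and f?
b < f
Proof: Since s < v and v ≤ l, s < l. Because t = l and t < j, l < j. Since s < l, s < j. Since b ≤ s, b < j. j ≤ f, so b < f.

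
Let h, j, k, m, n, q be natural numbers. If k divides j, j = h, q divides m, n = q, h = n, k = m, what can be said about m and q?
m = q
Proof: h = n and n = q, therefore h = q. Since k = m and k divides j, m divides j. j = h, so m divides h. h = q, so m divides q. Since q divides m, m = q.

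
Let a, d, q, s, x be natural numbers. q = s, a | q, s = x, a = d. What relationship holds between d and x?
d | x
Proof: q = s and s = x, so q = x. a | q, so a | x. a = d, so d | x.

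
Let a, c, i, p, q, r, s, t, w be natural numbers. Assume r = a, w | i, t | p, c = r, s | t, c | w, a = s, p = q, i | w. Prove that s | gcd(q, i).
From s | t and t | p, s | p. Since p = q, s | q. r = a and a = s, thus r = s. w | i and i | w, hence w = i. Since c | w, c | i. c = r, so r | i. Because r = s, s | i. s | q, so s | gcd(q, i).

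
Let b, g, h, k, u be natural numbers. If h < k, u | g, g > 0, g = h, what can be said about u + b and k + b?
u + b < k + b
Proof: From u | g and g > 0, u ≤ g. g = h, so u ≤ h. h < k, so u < k. Then u + b < k + b.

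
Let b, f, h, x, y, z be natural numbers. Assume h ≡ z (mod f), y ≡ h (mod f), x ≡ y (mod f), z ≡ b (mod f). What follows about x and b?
x ≡ b (mod f)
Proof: x ≡ y (mod f) and y ≡ h (mod f), hence x ≡ h (mod f). Since h ≡ z (mod f), x ≡ z (mod f). Since z ≡ b (mod f), x ≡ b (mod f).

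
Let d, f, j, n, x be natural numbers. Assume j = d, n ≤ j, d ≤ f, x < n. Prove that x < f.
j = d and n ≤ j, therefore n ≤ d. Since x < n, x < d. d ≤ f, so x < f.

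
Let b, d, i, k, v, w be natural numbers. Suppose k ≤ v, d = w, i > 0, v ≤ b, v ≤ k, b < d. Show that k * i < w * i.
v ≤ k and k ≤ v, thus v = k. Since v ≤ b, k ≤ b. b < d, so k < d. Since d = w, k < w. Since i > 0, by multiplying by a positive, k * i < w * i.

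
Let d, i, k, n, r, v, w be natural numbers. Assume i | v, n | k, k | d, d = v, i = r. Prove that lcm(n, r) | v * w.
From d = v and k | d, k | v. Since n | k, n | v. i = r and i | v, hence r | v. Since n | v, lcm(n, r) | v. Then lcm(n, r) | v * w.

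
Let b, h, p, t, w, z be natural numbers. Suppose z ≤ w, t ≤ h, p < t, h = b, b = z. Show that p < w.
From h = b and b = z, h = z. t ≤ h, so t ≤ z. Because z ≤ w, t ≤ w. p < t, so p < w.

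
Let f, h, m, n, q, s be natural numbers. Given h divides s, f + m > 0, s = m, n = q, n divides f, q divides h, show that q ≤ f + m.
n = q and n divides f, hence q divides f. Because s = m and h divides s, h divides m. Since q divides h, q divides m. Since q divides f, q divides f + m. f + m > 0, so q ≤ f + m.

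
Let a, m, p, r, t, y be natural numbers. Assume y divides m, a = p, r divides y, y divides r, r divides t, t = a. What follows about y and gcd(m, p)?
y divides gcd(m, p)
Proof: r divides y and y divides r, so r = y. Because t = a and r divides t, r divides a. Since a = p, r divides p. Since r = y, y divides p. y divides m, so y divides gcd(m, p).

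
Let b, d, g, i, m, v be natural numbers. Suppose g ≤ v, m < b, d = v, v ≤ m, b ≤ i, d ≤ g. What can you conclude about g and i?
g < i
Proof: From d = v and d ≤ g, v ≤ g. Since g ≤ v, v = g. From m < b and b ≤ i, m < i. Since v ≤ m, v < i. v = g, so g < i.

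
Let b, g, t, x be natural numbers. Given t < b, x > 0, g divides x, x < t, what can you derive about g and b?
g < b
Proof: From g divides x and x > 0, g ≤ x. Since x < t and t < b, x < b. g ≤ x, so g < b.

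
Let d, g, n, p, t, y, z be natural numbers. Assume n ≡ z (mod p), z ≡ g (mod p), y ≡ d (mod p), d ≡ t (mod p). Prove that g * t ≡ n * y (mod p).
From n ≡ z (mod p) and z ≡ g (mod p), n ≡ g (mod p). y ≡ d (mod p) and d ≡ t (mod p), so y ≡ t (mod p). Combined with n ≡ g (mod p), by multiplying congruences, n * y ≡ g * t (mod p). Then g * t ≡ n * y (mod p).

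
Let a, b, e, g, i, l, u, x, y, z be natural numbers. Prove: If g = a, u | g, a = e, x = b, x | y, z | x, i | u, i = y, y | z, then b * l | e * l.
y | z and z | x, hence y | x. x | y, so y = x. x = b, so y = b. Because i = y and i | u, y | u. y = b, so b | u. g = a and u | g, so u | a. Since a = e, u | e. b | u, so b | e. Then b * l | e * l.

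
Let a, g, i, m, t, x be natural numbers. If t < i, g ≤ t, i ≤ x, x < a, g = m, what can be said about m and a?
m < a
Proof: g ≤ t and t < i, hence g < i. g = m, so m < i. i ≤ x and x < a, thus i < a. m < i, so m < a.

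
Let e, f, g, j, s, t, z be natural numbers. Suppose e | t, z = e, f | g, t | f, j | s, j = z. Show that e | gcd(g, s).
e | t and t | f, thus e | f. Since f | g, e | g. j = z and z = e, hence j = e. Since j | s, e | s. Since e | g, e | gcd(g, s).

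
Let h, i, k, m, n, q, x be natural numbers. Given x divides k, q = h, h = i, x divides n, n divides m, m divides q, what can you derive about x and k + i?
x divides k + i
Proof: From q = h and h = i, q = i. Because x divides n and n divides m, x divides m. Since m divides q, x divides q. Because q = i, x divides i. x divides k, so x divides k + i.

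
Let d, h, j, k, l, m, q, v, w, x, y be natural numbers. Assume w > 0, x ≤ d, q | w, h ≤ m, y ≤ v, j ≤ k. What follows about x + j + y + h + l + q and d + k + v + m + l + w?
x + j + y + h + l + q ≤ d + k + v + m + l + w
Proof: From y ≤ v and h ≤ m, y + h ≤ v + m. Since j ≤ k, j + y + h ≤ k + v + m. Then j + y + h + l ≤ k + v + m + l. Since x ≤ d, x + j + y + h + l ≤ d + k + v + m + l. Because q | w and w > 0, q ≤ w. x + j + y + h + l ≤ d + k + v + m + l, so x + j + y + h + l + q ≤ d + k + v + m + l + w.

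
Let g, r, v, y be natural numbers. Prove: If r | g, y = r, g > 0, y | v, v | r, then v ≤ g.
y = r and y | v, hence r | v. Since v | r, r = v. r | g and g > 0, thus r ≤ g. Since r = v, v ≤ g.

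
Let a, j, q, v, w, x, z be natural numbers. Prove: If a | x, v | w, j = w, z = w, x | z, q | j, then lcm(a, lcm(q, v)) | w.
z = w and x | z, thus x | w. a | x, so a | w. j = w and q | j, so q | w. Since v | w, lcm(q, v) | w. a | w, so lcm(a, lcm(q, v)) | w.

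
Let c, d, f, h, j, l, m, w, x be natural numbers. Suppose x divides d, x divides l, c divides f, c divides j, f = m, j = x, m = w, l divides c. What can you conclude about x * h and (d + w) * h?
x * h divides (d + w) * h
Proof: From f = m and m = w, f = w. From j = x and c divides j, c divides x. x divides l and l divides c, hence x divides c. c divides x, so c = x. c divides f, so x divides f. Because f = w, x divides w. Since x divides d, x divides d + w. Then x * h divides (d + w) * h.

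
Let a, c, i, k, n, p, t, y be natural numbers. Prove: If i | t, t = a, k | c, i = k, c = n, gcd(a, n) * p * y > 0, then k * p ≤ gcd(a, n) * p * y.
Because t = a and i | t, i | a. Since i = k, k | a. From c = n and k | c, k | n. k | a, so k | gcd(a, n). Then k * p | gcd(a, n) * p. Then k * p | gcd(a, n) * p * y. gcd(a, n) * p * y > 0, so k * p ≤ gcd(a, n) * p * y.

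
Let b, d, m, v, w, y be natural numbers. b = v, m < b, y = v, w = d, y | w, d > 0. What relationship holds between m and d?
m < d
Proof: b = v and m < b, hence m < v. w = d and y | w, therefore y | d. Since y = v, v | d. Since d > 0, v ≤ d. Because m < v, m < d.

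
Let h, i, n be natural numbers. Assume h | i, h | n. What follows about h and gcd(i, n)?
h | gcd(i, n)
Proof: h | i and h | n. Because common divisors divide the gcd, h | gcd(i, n).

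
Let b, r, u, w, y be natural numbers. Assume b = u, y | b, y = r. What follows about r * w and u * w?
r * w | u * w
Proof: From b = u and y | b, y | u. y = r, so r | u. Then r * w | u * w.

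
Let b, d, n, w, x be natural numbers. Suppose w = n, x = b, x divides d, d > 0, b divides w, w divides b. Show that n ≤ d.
From b divides w and w divides b, b = w. x = b, so x = w. x divides d, so w divides d. Since w = n, n divides d. d > 0, so n ≤ d.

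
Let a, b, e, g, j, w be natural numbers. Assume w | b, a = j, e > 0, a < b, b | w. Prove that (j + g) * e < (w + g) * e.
From b | w and w | b, b = w. Because a = j and a < b, j < b. b = w, so j < w. Then j + g < w + g. Since e > 0, (j + g) * e < (w + g) * e.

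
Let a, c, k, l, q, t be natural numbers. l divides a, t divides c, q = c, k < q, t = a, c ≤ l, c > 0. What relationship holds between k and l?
k < l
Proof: From t = a and t divides c, a divides c. l divides a, so l divides c. Since c > 0, l ≤ c. Since c ≤ l, c = l. Since q = c, q = l. Since k < q, k < l.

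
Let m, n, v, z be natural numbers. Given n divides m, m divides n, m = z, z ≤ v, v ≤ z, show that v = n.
n divides m and m divides n, so n = m. Since m = z, n = z. z ≤ v and v ≤ z, thus z = v. n = z, so n = v. Then v = n.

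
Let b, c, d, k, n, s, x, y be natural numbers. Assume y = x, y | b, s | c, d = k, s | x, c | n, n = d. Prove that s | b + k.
y = x and y | b, so x | b. s | x, so s | b. From n = d and c | n, c | d. s | c, so s | d. Since d = k, s | k. Since s | b, s | b + k.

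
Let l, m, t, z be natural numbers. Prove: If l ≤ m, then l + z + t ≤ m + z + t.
l ≤ m, hence l + z ≤ m + z. Then l + z + t ≤ m + z + t.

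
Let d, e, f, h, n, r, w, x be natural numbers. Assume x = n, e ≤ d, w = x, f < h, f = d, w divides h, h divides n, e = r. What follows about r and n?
r < n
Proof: e = r and e ≤ d, so r ≤ d. From w = x and x = n, w = n. w divides h, so n divides h. Since h divides n, h = n. From f = d and f < h, d < h. Since h = n, d < n. Since r ≤ d, r < n.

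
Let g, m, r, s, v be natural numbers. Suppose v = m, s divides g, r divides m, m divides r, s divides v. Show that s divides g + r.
m divides r and r divides m, hence m = r. Because v = m, v = r. s divides v, so s divides r. s divides g, so s divides g + r.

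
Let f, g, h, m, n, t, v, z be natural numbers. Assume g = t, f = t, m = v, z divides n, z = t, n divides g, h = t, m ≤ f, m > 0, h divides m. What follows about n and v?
n = v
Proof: Because g = t and n divides g, n divides t. z = t and z divides n, hence t divides n. Since n divides t, n = t. h = t and h divides m, so t divides m. Since m > 0, t ≤ m. From f = t and m ≤ f, m ≤ t. t ≤ m, so t = m. Since n = t, n = m. Since m = v, n = v.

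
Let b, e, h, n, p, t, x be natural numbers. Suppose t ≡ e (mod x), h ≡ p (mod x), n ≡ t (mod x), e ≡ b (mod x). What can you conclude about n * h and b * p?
n * h ≡ b * p (mod x)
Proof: Because n ≡ t (mod x) and t ≡ e (mod x), n ≡ e (mod x). Since e ≡ b (mod x), n ≡ b (mod x). From h ≡ p (mod x), by multiplying congruences, n * h ≡ b * p (mod x).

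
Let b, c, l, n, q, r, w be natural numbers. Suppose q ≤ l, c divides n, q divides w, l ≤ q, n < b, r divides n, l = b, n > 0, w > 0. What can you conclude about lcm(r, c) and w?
lcm(r, c) < w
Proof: r divides n and c divides n, hence lcm(r, c) divides n. From n > 0, lcm(r, c) ≤ n. Since n < b, lcm(r, c) < b. q ≤ l and l ≤ q, so q = l. Since l = b, q = b. Since q divides w, b divides w. Since w > 0, b ≤ w. lcm(r, c) < b, so lcm(r, c) < w.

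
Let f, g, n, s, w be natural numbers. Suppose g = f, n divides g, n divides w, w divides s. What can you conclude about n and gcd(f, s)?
n divides gcd(f, s)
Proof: g = f and n divides g, so n divides f. n divides w and w divides s, thus n divides s. n divides f, so n divides gcd(f, s).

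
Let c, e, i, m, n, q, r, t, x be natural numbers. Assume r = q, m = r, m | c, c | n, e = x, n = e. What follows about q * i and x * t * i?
q * i | x * t * i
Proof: m = r and m | c, so r | c. n = e and c | n, thus c | e. Because r | c, r | e. Since r = q, q | e. e = x, so q | x. Then q | x * t. Then q * i | x * t * i.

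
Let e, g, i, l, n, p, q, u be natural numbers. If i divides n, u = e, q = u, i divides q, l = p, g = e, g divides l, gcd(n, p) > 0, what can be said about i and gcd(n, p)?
i ≤ gcd(n, p)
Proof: q = u and i divides q, so i divides u. Since u = e, i divides e. g = e and g divides l, thus e divides l. l = p, so e divides p. Since i divides e, i divides p. i divides n, so i divides gcd(n, p). gcd(n, p) > 0, so i ≤ gcd(n, p).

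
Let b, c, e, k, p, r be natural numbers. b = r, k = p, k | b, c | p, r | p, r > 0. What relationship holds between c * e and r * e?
c * e ≤ r * e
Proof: b = r and k | b, hence k | r. k = p, so p | r. r | p, so p = r. c | p, so c | r. Since r > 0, c ≤ r. Then c * e ≤ r * e.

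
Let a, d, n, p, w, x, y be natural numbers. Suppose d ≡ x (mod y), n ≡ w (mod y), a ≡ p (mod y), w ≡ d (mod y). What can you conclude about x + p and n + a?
x + p ≡ n + a (mod y)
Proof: From n ≡ w (mod y) and w ≡ d (mod y), n ≡ d (mod y). Because d ≡ x (mod y), n ≡ x (mod y). From a ≡ p (mod y), n + a ≡ x + p (mod y). Then x + p ≡ n + a (mod y).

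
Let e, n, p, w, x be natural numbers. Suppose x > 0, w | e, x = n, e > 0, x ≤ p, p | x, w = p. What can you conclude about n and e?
n ≤ e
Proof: Because p | x and x > 0, p ≤ x. Since x ≤ p, p = x. Since x = n, p = n. w = p and w | e, therefore p | e. Since p = n, n | e. Because e > 0, n ≤ e.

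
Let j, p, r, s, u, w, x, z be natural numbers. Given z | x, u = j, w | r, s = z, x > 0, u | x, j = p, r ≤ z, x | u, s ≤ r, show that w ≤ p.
x | u and u | x, thus x = u. From u = j, x = j. Since j = p, x = p. Because s = z and s ≤ r, z ≤ r. Since r ≤ z, r = z. Since w | r, w | z. Since z | x, w | x. x > 0, so w ≤ x. Since x = p, w ≤ p.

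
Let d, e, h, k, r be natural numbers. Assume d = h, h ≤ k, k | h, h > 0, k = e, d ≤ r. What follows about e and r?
e ≤ r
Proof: From k | h and h > 0, k ≤ h. Because h ≤ k, h = k. Since d = h, d = k. k = e, so d = e. d ≤ r, so e ≤ r.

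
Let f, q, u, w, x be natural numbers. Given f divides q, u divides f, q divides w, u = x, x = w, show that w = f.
Because u = x and x = w, u = w. From u divides f, w divides f. From f divides q and q divides w, f divides w. w divides f, so w = f.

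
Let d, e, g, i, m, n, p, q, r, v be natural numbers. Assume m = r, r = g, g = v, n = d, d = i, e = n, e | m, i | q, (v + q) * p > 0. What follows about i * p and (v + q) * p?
i * p ≤ (v + q) * p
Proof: m = r and r = g, hence m = g. Since g = v, m = v. n = d and d = i, so n = i. e = n and e | m, hence n | m. n = i, so i | m. m = v, so i | v. Since i | q, i | v + q. Then i * p | (v + q) * p. (v + q) * p > 0, so i * p ≤ (v + q) * p.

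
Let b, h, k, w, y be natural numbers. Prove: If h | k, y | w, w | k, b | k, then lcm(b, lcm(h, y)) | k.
Since y | w and w | k, y | k. h | k, so lcm(h, y) | k. b | k, so lcm(b, lcm(h, y)) | k.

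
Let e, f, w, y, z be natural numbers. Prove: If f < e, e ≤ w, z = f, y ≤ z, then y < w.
z = f and y ≤ z, thus y ≤ f. f < e and e ≤ w, thus f < w. y ≤ f, so y < w.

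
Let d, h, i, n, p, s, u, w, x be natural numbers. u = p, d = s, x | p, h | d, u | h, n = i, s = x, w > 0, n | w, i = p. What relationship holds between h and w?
h ≤ w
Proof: u = p and u | h, therefore p | h. d = s and h | d, hence h | s. Since s = x, h | x. Because x | p, h | p. Since p | h, p = h. n = i and i = p, therefore n = p. n | w and w > 0, therefore n ≤ w. Because n = p, p ≤ w. p = h, so h ≤ w.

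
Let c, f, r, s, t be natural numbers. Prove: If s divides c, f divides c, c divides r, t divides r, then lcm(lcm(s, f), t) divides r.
From s divides c and f divides c, lcm(s, f) divides c. c divides r, so lcm(s, f) divides r. Because t divides r, lcm(lcm(s, f), t) divides r.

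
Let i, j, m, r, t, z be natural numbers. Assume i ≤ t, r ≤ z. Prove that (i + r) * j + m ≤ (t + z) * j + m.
i ≤ t and r ≤ z, hence i + r ≤ t + z. Then (i + r) * j ≤ (t + z) * j. Then (i + r) * j + m ≤ (t + z) * j + m.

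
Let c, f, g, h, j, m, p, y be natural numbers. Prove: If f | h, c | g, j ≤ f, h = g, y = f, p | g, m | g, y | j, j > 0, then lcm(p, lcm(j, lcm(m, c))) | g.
y | j and j > 0, therefore y ≤ j. y = f, so f ≤ j. j ≤ f, so f = j. h = g and f | h, so f | g. f = j, so j | g. m | g and c | g, so lcm(m, c) | g. Since j | g, lcm(j, lcm(m, c)) | g. Since p | g, lcm(p, lcm(j, lcm(m, c))) | g.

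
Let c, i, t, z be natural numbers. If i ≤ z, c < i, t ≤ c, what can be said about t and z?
t < z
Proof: c < i and i ≤ z, thus c < z. Since t ≤ c, t < z.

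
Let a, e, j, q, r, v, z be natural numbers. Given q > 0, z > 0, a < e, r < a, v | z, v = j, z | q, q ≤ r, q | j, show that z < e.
v = j and v | z, so j | z. q | j, so q | z. z > 0, so q ≤ z. z | q and q > 0, hence z ≤ q. Because q ≤ z, q = z. q ≤ r and r < a, hence q < a. Since a < e, q < e. Since q = z, z < e.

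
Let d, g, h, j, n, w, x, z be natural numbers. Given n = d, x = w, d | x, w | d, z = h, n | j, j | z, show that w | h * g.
x = w and d | x, so d | w. w | d, so d = w. Since n = d, n = w. From n | j and j | z, n | z. Since z = h, n | h. n = w, so w | h. Then w | h * g.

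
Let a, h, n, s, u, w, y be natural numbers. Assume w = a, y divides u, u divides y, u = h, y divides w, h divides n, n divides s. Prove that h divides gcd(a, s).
Since y divides u and u divides y, y = u. u = h, so y = h. Since y divides w, h divides w. Since w = a, h divides a. h divides n and n divides s, thus h divides s. Since h divides a, h divides gcd(a, s).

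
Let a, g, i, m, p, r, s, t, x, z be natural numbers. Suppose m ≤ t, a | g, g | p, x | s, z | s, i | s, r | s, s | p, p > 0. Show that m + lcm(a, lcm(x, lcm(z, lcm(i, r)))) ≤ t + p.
a | g and g | p, so a | p. Because i | s and r | s, lcm(i, r) | s. From z | s, lcm(z, lcm(i, r)) | s. x | s, so lcm(x, lcm(z, lcm(i, r))) | s. s | p, so lcm(x, lcm(z, lcm(i, r))) | p. a | p, so lcm(a, lcm(x, lcm(z, lcm(i, r)))) | p. p > 0, so lcm(a, lcm(x, lcm(z, lcm(i, r)))) ≤ p. Since m ≤ t, m + lcm(a, lcm(x, lcm(z, lcm(i, r)))) ≤ t + p.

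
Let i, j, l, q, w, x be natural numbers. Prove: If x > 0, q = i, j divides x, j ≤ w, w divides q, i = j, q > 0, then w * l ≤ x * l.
q = i and i = j, so q = j. w divides q and q > 0, hence w ≤ q. Since q = j, w ≤ j. j ≤ w, so j = w. Since j divides x, w divides x. Since x > 0, w ≤ x. By multiplying by a non-negative, w * l ≤ x * l.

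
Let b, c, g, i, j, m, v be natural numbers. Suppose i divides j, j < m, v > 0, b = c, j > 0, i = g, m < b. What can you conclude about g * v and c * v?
g * v < c * v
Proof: Because i divides j and j > 0, i ≤ j. Since i = g, g ≤ j. j < m and m < b, hence j < b. Since b = c, j < c. Since g ≤ j, g < c. Since v > 0, by multiplying by a positive, g * v < c * v.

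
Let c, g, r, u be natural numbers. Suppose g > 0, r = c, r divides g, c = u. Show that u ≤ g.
r = c and c = u, therefore r = u. Because r divides g and g > 0, r ≤ g. Since r = u, u ≤ g.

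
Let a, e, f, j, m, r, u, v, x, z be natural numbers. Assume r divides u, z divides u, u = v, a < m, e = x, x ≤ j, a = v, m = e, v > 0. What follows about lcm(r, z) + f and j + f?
lcm(r, z) + f < j + f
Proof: m = e and e = x, thus m = x. Since r divides u and z divides u, lcm(r, z) divides u. Since u = v, lcm(r, z) divides v. From v > 0, lcm(r, z) ≤ v. From a = v and a < m, v < m. lcm(r, z) ≤ v, so lcm(r, z) < m. Since m = x, lcm(r, z) < x. x ≤ j, so lcm(r, z) < j. Then lcm(r, z) + f < j + f.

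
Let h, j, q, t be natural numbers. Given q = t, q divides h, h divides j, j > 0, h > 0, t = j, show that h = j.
h divides j and j > 0, therefore h ≤ j. From q = t and q divides h, t divides h. Since h > 0, t ≤ h. t = j, so j ≤ h. h ≤ j, so h = j.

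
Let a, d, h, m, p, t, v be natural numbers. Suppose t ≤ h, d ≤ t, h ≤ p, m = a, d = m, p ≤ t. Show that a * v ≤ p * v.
Since t ≤ h and h ≤ p, t ≤ p. p ≤ t, so t = p. From d = m and m = a, d = a. Since d ≤ t, a ≤ t. From t = p, a ≤ p. By multiplying by a non-negative, a * v ≤ p * v.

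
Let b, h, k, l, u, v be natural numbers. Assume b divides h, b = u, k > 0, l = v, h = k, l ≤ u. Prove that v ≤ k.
l = v and l ≤ u, thus v ≤ u. Since b = u and b divides h, u divides h. h = k, so u divides k. Since k > 0, u ≤ k. v ≤ u, so v ≤ k.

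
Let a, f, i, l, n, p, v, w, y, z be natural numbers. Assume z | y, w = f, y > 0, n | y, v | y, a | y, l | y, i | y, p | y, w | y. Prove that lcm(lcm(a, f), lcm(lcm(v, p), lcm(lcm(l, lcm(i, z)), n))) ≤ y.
w = f and w | y, therefore f | y. a | y, so lcm(a, f) | y. Because v | y and p | y, lcm(v, p) | y. Since i | y and z | y, lcm(i, z) | y. Since l | y, lcm(l, lcm(i, z)) | y. Because n | y, lcm(lcm(l, lcm(i, z)), n) | y. lcm(v, p) | y, so lcm(lcm(v, p), lcm(lcm(l, lcm(i, z)), n)) | y. lcm(a, f) | y, so lcm(lcm(a, f), lcm(lcm(v, p), lcm(lcm(l, lcm(i, z)), n))) | y. y > 0, so lcm(lcm(a, f), lcm(lcm(v, p), lcm(lcm(l, lcm(i, z)), n))) ≤ y.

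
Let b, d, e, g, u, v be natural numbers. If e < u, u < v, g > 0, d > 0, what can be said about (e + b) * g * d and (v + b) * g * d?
(e + b) * g * d < (v + b) * g * d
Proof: e < u and u < v, thus e < v. Then e + b < v + b. Since g > 0, (e + b) * g < (v + b) * g. Since d > 0, (e + b) * g * d < (v + b) * g * d.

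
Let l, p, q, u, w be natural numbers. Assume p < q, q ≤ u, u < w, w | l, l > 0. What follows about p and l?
p < l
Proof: Since q ≤ u and u < w, q < w. w | l and l > 0, hence w ≤ l. q < w, so q < l. p < q, so p < l.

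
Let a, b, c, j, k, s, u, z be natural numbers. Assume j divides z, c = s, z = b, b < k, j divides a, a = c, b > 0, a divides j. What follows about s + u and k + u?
s + u < k + u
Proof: Since a = c and c = s, a = s. Because j divides a and a divides j, j = a. Since j divides z, a divides z. From z = b, a divides b. b > 0, so a ≤ b. Since a = s, s ≤ b. Since b < k, s < k. Then s + u < k + u.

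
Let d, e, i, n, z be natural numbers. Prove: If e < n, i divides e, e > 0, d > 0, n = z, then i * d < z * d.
i divides e and e > 0, hence i ≤ e. n = z and e < n, therefore e < z. Since i ≤ e, i < z. Combining with d > 0, by multiplying by a positive, i * d < z * d.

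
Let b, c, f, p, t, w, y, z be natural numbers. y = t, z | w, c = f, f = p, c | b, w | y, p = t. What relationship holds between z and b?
z | b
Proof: z | w and w | y, so z | y. Since y = t, z | t. f = p and p = t, thus f = t. c = f and c | b, so f | b. f = t, so t | b. Since z | t, z | b.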